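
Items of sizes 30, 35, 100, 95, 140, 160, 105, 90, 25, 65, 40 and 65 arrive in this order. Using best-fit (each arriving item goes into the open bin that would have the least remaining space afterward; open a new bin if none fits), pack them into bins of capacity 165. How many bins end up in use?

6

  30 → bin 1 (new)  [load 30/165]
  35 → bin 1  [load 65/165]
  100 → bin 1  [load 165/165]
  95 → bin 2 (new)  [load 95/165]
  140 → bin 3 (new)  [load 140/165]
  160 → bin 4 (new)  [load 160/165]
  105 → bin 5 (new)  [load 105/165]
  90 → bin 6 (new)  [load 90/165]
  25 → bin 3  [load 165/165]
  65 → bin 2  [load 160/165]
  40 → bin 5  [load 145/165]
  65 → bin 6  [load 155/165]
6 bins opened.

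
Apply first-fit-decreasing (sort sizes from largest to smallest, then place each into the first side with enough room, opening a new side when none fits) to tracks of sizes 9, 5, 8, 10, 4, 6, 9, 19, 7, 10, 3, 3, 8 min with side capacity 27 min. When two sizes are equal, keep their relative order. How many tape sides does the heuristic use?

Sorted descending: 19, 10, 10, 9, 9, 8, 8, 7, 6, 5, 4, 3, 3.
  19 → side 1 (new)  [load 19/27]
  10 → side 2 (new)  [load 10/27]
  10 → side 2  [load 20/27]
  9 → side 3 (new)  [load 9/27]
  9 → side 3  [load 18/27]
  8 → side 1  [load 27/27]
  8 → side 3  [load 26/27]
  7 → side 2  [load 27/27]
  6 → side 4 (new)  [load 6/27]
  5 → side 4  [load 11/27]
  4 → side 4  [load 15/27]
  3 → side 4  [load 18/27]
  3 → side 4  [load 21/27]
4 tape sides opened.

4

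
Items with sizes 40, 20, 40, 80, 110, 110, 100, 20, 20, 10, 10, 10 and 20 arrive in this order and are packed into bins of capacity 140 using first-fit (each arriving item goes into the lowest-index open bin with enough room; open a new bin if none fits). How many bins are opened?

5

  40 → bin 1 (new)  [load 40/140]
  20 → bin 1  [load 60/140]
  40 → bin 1  [load 100/140]
  80 → bin 2 (new)  [load 80/140]
  110 → bin 3 (new)  [load 110/140]
  110 → bin 4 (new)  [load 110/140]
  100 → bin 5 (new)  [load 100/140]
  20 → bin 1  [load 120/140]
  20 → bin 1  [load 140/140]
  10 → bin 2  [load 90/140]
  10 → bin 2  [load 100/140]
  10 → bin 2  [load 110/140]
  20 → bin 2  [load 130/140]
5 bins opened.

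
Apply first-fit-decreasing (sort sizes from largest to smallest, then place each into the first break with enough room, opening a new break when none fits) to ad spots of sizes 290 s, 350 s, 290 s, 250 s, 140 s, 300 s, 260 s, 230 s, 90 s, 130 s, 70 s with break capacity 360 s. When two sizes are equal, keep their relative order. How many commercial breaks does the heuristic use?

Sorted descending: 350, 300, 290, 290, 260, 250, 230, 140, 130, 90, 70.
  350 → break 1 (new)  [load 350/360]
  300 → break 2 (new)  [load 300/360]
  290 → break 3 (new)  [load 290/360]
  290 → break 4 (new)  [load 290/360]
  260 → break 5 (new)  [load 260/360]
  250 → break 6 (new)  [load 250/360]
  230 → break 7 (new)  [load 230/360]
  140 → break 8 (new)  [load 140/360]
  130 → break 7  [load 360/360]
  90 → break 5  [load 350/360]
  70 → break 3  [load 360/360]
8 commercial breaks opened.

8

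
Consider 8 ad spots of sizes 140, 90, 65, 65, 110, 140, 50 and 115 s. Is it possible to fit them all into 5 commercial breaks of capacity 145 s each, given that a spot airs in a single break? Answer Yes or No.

Total = 775 s; ⌈775/145⌉ = 6.
At least 6 commercial breaks are required, but only 5 are allowed.

No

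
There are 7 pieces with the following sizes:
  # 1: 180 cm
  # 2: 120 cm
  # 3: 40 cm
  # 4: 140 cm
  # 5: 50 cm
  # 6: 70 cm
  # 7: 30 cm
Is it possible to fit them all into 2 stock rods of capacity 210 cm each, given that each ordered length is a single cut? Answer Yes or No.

Total = 630 cm; ⌈630/210⌉ = 3.
At least 3 stock rods are required, but only 2 are allowed.

No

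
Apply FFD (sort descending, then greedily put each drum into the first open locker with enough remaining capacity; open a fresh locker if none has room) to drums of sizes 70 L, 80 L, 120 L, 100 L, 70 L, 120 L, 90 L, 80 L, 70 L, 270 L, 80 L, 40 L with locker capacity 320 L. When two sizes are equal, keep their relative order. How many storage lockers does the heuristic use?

Sorted descending: 270, 120, 120, 100, 90, 80, 80, 80, 70, 70, 70, 40.
  270 → locker 1 (new)  [load 270/320]
  120 → locker 2 (new)  [load 120/320]
  120 → locker 2  [load 240/320]
  100 → locker 3 (new)  [load 100/320]
  90 → locker 3  [load 190/320]
  80 → locker 2  [load 320/320]
  80 → locker 3  [load 270/320]
  80 → locker 4 (new)  [load 80/320]
  70 → locker 4  [load 150/320]
  70 → locker 4  [load 220/320]
  70 → locker 4  [load 290/320]
  40 → locker 1  [load 310/320]
4 storage lockers opened.

4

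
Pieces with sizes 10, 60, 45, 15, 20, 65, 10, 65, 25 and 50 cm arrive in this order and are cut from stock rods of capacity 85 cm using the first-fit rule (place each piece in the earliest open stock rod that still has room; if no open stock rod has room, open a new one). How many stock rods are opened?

  10 → stock rod 1 (new)  [load 10/85]
  60 → stock rod 1  [load 70/85]
  45 → stock rod 2 (new)  [load 45/85]
  15 → stock rod 1  [load 85/85]
  20 → stock rod 2  [load 65/85]
  65 → stock rod 3 (new)  [load 65/85]
  10 → stock rod 2  [load 75/85]
  65 → stock rod 4 (new)  [load 65/85]
  25 → stock rod 5 (new)  [load 25/85]
  50 → stock rod 5  [load 75/85]
5 stock rods opened.

5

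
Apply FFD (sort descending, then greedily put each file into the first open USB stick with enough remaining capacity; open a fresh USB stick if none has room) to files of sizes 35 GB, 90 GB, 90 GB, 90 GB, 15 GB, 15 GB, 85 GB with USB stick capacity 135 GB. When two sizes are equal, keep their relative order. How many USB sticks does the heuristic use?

4

Sorted descending: 90, 90, 90, 85, 35, 15, 15.
  90 → USB stick 1 (new)  [load 90/135]
  90 → USB stick 2 (new)  [load 90/135]
  90 → USB stick 3 (new)  [load 90/135]
  85 → USB stick 4 (new)  [load 85/135]
  35 → USB stick 1  [load 125/135]
  15 → USB stick 2  [load 105/135]
  15 → USB stick 2  [load 120/135]
4 USB sticks opened.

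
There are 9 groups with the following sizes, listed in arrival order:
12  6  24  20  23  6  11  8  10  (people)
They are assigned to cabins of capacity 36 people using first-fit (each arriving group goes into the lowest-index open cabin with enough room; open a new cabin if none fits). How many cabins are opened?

4

  12 → cabin 1 (new)  [load 12/36]
  6 → cabin 1  [load 18/36]
  24 → cabin 2 (new)  [load 24/36]
  20 → cabin 3 (new)  [load 20/36]
  23 → cabin 4 (new)  [load 23/36]
  6 → cabin 1  [load 24/36]
  11 → cabin 1  [load 35/36]
  8 → cabin 2  [load 32/36]
  10 → cabin 3  [load 30/36]
4 cabins opened.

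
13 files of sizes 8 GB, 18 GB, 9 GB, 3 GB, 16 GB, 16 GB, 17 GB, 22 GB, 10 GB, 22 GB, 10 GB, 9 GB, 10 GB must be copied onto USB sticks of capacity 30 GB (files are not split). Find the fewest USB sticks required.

7

Total = 22 + 22 + 18 + 17 + 16 + 16 + 10 + 10 + 10 + 9 + 9 + 8 + 3 = 170 GB.
Lower bound: ⌈170/30⌉ = 6 USB sticks.
A packing using 7 USB sticks:
  USB stick 1: 22 + 8 = 30
  USB stick 2: 22 + 3 = 25
  USB stick 3: 18 + 10 = 28
  USB stick 4: 17 + 10 = 27
  USB stick 5: 16 + 10 = 26
  USB stick 6: 16 + 9 = 25
  USB stick 7: 9 = 9
No arrangement into 6 USB sticks stays within capacity, so 7 is optimal.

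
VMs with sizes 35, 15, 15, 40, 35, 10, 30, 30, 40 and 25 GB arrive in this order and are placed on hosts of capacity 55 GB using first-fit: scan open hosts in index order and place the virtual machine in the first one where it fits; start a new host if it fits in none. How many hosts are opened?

6

  35 → host 1 (new)  [load 35/55]
  15 → host 1  [load 50/55]
  15 → host 2 (new)  [load 15/55]
  40 → host 2  [load 55/55]
  35 → host 3 (new)  [load 35/55]
  10 → host 3  [load 45/55]
  30 → host 4 (new)  [load 30/55]
  30 → host 5 (new)  [load 30/55]
  40 → host 6 (new)  [load 40/55]
  25 → host 4  [load 55/55]
6 hosts opened.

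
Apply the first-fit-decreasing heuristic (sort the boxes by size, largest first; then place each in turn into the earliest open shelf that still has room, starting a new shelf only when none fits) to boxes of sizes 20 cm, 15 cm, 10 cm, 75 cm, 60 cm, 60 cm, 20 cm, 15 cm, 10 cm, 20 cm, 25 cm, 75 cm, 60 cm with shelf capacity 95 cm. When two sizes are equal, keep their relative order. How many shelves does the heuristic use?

5

Sorted descending: 75, 75, 60, 60, 60, 25, 20, 20, 20, 15, 15, 10, 10.
  75 → shelf 1 (new)  [load 75/95]
  75 → shelf 2 (new)  [load 75/95]
  60 → shelf 3 (new)  [load 60/95]
  60 → shelf 4 (new)  [load 60/95]
  60 → shelf 5 (new)  [load 60/95]
  25 → shelf 3  [load 85/95]
  20 → shelf 1  [load 95/95]
  20 → shelf 2  [load 95/95]
  20 → shelf 4  [load 80/95]
  15 → shelf 4  [load 95/95]
  15 → shelf 5  [load 75/95]
  10 → shelf 3  [load 95/95]
  10 → shelf 5  [load 85/95]
5 shelves opened.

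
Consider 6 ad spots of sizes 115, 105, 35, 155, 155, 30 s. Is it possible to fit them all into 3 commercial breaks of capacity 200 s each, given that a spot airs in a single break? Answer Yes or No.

Total = 595 s; ⌈595/200⌉ = 3.
4 ad spots each exceed half the capacity and cannot share a break, forcing at least 4 commercial breaks.
At least 4 commercial breaks are required, but only 3 are allowed.

No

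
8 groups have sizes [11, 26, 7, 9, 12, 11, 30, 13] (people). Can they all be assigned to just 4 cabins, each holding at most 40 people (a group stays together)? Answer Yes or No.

Yes

A valid assignment using 4 cabins:
  cabin 1: 30 + 9 = 39
  cabin 2: 26 + 13 = 39
  cabin 3: 12 + 11 + 11 = 34
  cabin 4: 7 = 7
Every load is within 40 people, so 4 cabins suffice.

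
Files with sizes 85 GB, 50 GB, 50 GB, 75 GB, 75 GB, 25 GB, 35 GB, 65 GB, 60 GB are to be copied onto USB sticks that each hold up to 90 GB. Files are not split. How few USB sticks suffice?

Total = 85 + 75 + 75 + 65 + 60 + 50 + 50 + 35 + 25 = 520 GB.
Lower bound: ⌈520/90⌉ = 6 USB sticks.
Also, 7 files each exceed 45 GB, and no two of those can share a USB stick, so at least 7 USB sticks are needed.
A packing using 7 USB sticks:
  USB stick 1: 85 = 85
  USB stick 2: 75 = 75
  USB stick 3: 75 = 75
  USB stick 4: 65 + 25 = 90
  USB stick 5: 60 = 60
  USB stick 6: 50 + 35 = 85
  USB stick 7: 50 = 50
This matches the lower bound, so 7 is optimal.

7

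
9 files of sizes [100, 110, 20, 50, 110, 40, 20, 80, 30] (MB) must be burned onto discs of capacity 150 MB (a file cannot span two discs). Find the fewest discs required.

Total = 110 + 110 + 100 + 80 + 50 + 40 + 30 + 20 + 20 = 560 MB.
Lower bound: ⌈560/150⌉ = 4 discs.
A packing using 4 discs:
  disc 1: 110 + 40 = 150
  disc 2: 110 + 30 = 140
  disc 3: 100 + 50 = 150
  disc 4: 80 + 20 + 20 = 120
This matches the lower bound, so 4 is optimal.

4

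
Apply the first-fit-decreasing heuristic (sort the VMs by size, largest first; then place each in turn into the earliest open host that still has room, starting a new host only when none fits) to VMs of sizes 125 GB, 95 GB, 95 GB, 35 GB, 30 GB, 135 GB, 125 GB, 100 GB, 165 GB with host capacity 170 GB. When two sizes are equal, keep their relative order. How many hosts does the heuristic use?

Sorted descending: 165, 135, 125, 125, 100, 95, 95, 35, 30.
  165 → host 1 (new)  [load 165/170]
  135 → host 2 (new)  [load 135/170]
  125 → host 3 (new)  [load 125/170]
  125 → host 4 (new)  [load 125/170]
  100 → host 5 (new)  [load 100/170]
  95 → host 6 (new)  [load 95/170]
  95 → host 7 (new)  [load 95/170]
  35 → host 2  [load 170/170]
  30 → host 3  [load 155/170]
7 hosts opened.

7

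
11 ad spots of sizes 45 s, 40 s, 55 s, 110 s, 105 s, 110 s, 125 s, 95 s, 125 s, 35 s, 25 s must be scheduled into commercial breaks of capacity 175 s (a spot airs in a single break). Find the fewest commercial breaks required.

Total = 125 + 125 + 110 + 110 + 105 + 95 + 55 + 45 + 40 + 35 + 25 = 870 s.
Lower bound: ⌈870/175⌉ = 5 commercial breaks.
Also, 6 ad spots each exceed 175/2 s, and no two of those can share a break, so at least 6 commercial breaks are needed.
A packing using 6 commercial breaks:
  break 1: 125 + 45 = 170
  break 2: 125 + 40 = 165
  break 3: 110 + 55 = 165
  break 4: 110 + 35 + 25 = 170
  break 5: 105 = 105
  break 6: 95 = 95
This matches the lower bound, so 6 is optimal.

6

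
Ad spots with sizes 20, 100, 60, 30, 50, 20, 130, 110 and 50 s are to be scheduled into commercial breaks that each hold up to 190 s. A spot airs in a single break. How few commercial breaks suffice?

3

Total = 130 + 110 + 100 + 60 + 50 + 50 + 30 + 20 + 20 = 570 s.
Lower bound: ⌈570/190⌉ = 3 commercial breaks.
A packing using 3 commercial breaks:
  break 1: 130 + 60 = 190
  break 2: 110 + 50 + 30 = 190
  break 3: 100 + 50 + 20 + 20 = 190
This matches the lower bound, so 3 is optimal.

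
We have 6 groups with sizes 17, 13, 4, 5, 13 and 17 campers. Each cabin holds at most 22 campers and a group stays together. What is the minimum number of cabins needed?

4

Total = 17 + 17 + 13 + 13 + 5 + 4 = 69 campers.
Lower bound: ⌈69/22⌉ = 4 cabins.
A packing using 4 cabins:
  cabin 1: 17 + 5 = 22
  cabin 2: 17 + 4 = 21
  cabin 3: 13 = 13
  cabin 4: 13 = 13
This matches the lower bound, so 4 is optimal.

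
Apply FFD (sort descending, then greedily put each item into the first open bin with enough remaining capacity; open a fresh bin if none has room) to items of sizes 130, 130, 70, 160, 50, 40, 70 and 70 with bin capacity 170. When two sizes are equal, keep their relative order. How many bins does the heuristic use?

5

Sorted descending: 160, 130, 130, 70, 70, 70, 50, 40.
  160 → bin 1 (new)  [load 160/170]
  130 → bin 2 (new)  [load 130/170]
  130 → bin 3 (new)  [load 130/170]
  70 → bin 4 (new)  [load 70/170]
  70 → bin 4  [load 140/170]
  70 → bin 5 (new)  [load 70/170]
  50 → bin 5  [load 120/170]
  40 → bin 2  [load 170/170]
5 bins opened.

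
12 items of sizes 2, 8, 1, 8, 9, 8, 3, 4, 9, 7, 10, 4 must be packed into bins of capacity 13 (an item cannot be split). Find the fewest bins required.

Total = 10 + 9 + 9 + 8 + 8 + 8 + 7 + 4 + 4 + 3 + 2 + 1 = 73.
Lower bound: ⌈73/13⌉ = 6 bins.
Also, 7 items each exceed 13/2, and no two of those can share a bin, so at least 7 bins are needed.
A packing using 7 bins:
  bin 1: 10 + 3 = 13
  bin 2: 9 + 4 = 13
  bin 3: 9 + 4 = 13
  bin 4: 8 + 2 + 1 = 11
  bin 5: 8 = 8
  bin 6: 8 = 8
  bin 7: 7 = 7
This matches the lower bound, so 7 is optimal.

7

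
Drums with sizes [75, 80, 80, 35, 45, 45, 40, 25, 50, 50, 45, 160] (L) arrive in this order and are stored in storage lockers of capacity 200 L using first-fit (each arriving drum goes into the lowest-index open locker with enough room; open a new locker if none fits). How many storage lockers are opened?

4

  75 → locker 1 (new)  [load 75/200]
  80 → locker 1  [load 155/200]
  80 → locker 2 (new)  [load 80/200]
  35 → locker 1  [load 190/200]
  45 → locker 2  [load 125/200]
  45 → locker 2  [load 170/200]
  40 → locker 3 (new)  [load 40/200]
  25 → locker 2  [load 195/200]
  50 → locker 3  [load 90/200]
  50 → locker 3  [load 140/200]
  45 → locker 3  [load 185/200]
  160 → locker 4 (new)  [load 160/200]
4 storage lockers opened.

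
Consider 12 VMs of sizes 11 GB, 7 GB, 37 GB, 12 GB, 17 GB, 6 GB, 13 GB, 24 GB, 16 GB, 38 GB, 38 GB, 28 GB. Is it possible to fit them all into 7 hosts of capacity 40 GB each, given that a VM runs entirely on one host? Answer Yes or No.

Yes

A valid assignment using 7 hosts:
  host 1: 38 = 38
  host 2: 38 = 38
  host 3: 37 = 37
  host 4: 28 + 12 = 40
  host 5: 24 + 16 = 40
  host 6: 17 + 13 + 7 = 37
  host 7: 11 + 6 = 17
Every load is within 40 GB, so 7 hosts suffice.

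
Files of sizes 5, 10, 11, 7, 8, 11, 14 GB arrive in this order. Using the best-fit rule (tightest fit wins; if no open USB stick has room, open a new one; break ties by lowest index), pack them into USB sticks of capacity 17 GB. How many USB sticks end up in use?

  5 → USB stick 1 (new)  [load 5/17]
  10 → USB stick 1  [load 15/17]
  11 → USB stick 2 (new)  [load 11/17]
  7 → USB stick 3 (new)  [load 7/17]
  8 → USB stick 3  [load 15/17]
  11 → USB stick 4 (new)  [load 11/17]
  14 → USB stick 5 (new)  [load 14/17]
5 USB sticks opened.

5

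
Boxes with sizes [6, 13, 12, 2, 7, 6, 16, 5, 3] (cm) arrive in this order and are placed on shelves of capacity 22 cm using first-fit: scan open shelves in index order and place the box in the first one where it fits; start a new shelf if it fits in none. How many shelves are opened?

  6 → shelf 1 (new)  [load 6/22]
  13 → shelf 1  [load 19/22]
  12 → shelf 2 (new)  [load 12/22]
  2 → shelf 1  [load 21/22]
  7 → shelf 2  [load 19/22]
  6 → shelf 3 (new)  [load 6/22]
  16 → shelf 3  [load 22/22]
  5 → shelf 4 (new)  [load 5/22]
  3 → shelf 2  [load 22/22]
4 shelves opened.

4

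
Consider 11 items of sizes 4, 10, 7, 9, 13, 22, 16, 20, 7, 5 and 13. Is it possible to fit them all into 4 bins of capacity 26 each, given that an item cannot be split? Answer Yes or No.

No

Total = 126; ⌈126/26⌉ = 5.
At least 5 bins are required, but only 4 are allowed.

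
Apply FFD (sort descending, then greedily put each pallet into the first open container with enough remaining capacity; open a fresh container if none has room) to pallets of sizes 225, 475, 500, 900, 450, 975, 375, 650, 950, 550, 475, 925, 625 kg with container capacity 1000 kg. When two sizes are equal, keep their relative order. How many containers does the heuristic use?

9

Sorted descending: 975, 950, 925, 900, 650, 625, 550, 500, 475, 475, 450, 375, 225.
  975 → container 1 (new)  [load 975/1000]
  950 → container 2 (new)  [load 950/1000]
  925 → container 3 (new)  [load 925/1000]
  900 → container 4 (new)  [load 900/1000]
  650 → container 5 (new)  [load 650/1000]
  625 → container 6 (new)  [load 625/1000]
  550 → container 7 (new)  [load 550/1000]
  500 → container 8 (new)  [load 500/1000]
  475 → container 8  [load 975/1000]
  475 → container 9 (new)  [load 475/1000]
  450 → container 7  [load 1000/1000]
  375 → container 6  [load 1000/1000]
  225 → container 5  [load 875/1000]
9 containers opened.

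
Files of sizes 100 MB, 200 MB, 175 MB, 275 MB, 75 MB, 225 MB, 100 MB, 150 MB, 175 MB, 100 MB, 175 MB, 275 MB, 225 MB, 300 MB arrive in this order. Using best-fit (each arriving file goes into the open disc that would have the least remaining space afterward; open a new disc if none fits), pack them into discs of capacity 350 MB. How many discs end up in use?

  100 → disc 1 (new)  [load 100/350]
  200 → disc 1  [load 300/350]
  175 → disc 2 (new)  [load 175/350]
  275 → disc 3 (new)  [load 275/350]
  75 → disc 3  [load 350/350]
  225 → disc 4 (new)  [load 225/350]
  100 → disc 4  [load 325/350]
  150 → disc 2  [load 325/350]
  175 → disc 5 (new)  [load 175/350]
  100 → disc 5  [load 275/350]
  175 → disc 6 (new)  [load 175/350]
  275 → disc 7 (new)  [load 275/350]
  225 → disc 8 (new)  [load 225/350]
  300 → disc 9 (new)  [load 300/350]
9 discs opened.

9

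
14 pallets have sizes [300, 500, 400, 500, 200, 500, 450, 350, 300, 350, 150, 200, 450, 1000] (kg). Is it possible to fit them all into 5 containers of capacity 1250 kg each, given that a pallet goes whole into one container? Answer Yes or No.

Yes

A valid assignment using 5 containers:
  container 1: 1000 + 200 = 1200
  container 2: 500 + 500 + 200 = 1200
  container 3: 500 + 450 + 300 = 1250
  container 4: 450 + 400 + 350 = 1200
  container 5: 350 + 300 + 150 = 800
Every load is within 1250 kg, so 5 containers suffice.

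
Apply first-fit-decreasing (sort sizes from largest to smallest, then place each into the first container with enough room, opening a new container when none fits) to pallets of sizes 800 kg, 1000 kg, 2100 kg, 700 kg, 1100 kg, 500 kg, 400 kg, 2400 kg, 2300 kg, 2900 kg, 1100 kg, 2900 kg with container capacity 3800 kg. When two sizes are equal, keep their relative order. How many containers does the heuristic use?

5

Sorted descending: 2900, 2900, 2400, 2300, 2100, 1100, 1100, 1000, 800, 700, 500, 400.
  2900 → container 1 (new)  [load 2900/3800]
  2900 → container 2 (new)  [load 2900/3800]
  2400 → container 3 (new)  [load 2400/3800]
  2300 → container 4 (new)  [load 2300/3800]
  2100 → container 5 (new)  [load 2100/3800]
  1100 → container 3  [load 3500/3800]
  1100 → container 4  [load 3400/3800]
  1000 → container 5  [load 3100/3800]
  800 → container 1  [load 3700/3800]
  700 → container 2  [load 3600/3800]
  500 → container 5  [load 3600/3800]
  400 → container 4  [load 3800/3800]
5 containers opened.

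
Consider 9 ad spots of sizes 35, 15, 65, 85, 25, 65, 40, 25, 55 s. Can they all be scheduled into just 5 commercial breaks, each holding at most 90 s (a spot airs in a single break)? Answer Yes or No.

A valid assignment using 5 commercial breaks:
  break 1: 85 = 85
  break 2: 65 + 25 = 90
  break 3: 65 + 25 = 90
  break 4: 55 + 35 = 90
  break 5: 40 + 15 = 55
Every load is within 90 s, so 5 commercial breaks suffice.

Yes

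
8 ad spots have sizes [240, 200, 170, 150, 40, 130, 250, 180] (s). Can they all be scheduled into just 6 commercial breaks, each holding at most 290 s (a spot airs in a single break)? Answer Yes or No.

A valid assignment using 6 commercial breaks:
  break 1: 250 + 40 = 290
  break 2: 240 = 240
  break 3: 200 = 200
  break 4: 180 = 180
  break 5: 170 = 170
  break 6: 150 + 130 = 280
Every load is within 290 s, so 6 commercial breaks suffice.

Yes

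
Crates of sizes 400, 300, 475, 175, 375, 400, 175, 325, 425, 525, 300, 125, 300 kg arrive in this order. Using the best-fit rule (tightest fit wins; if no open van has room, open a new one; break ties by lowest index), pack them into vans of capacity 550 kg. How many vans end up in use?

10

  400 → van 1 (new)  [load 400/550]
  300 → van 2 (new)  [load 300/550]
  475 → van 3 (new)  [load 475/550]
  175 → van 2  [load 475/550]
  375 → van 4 (new)  [load 375/550]
  400 → van 5 (new)  [load 400/550]
  175 → van 4  [load 550/550]
  325 → van 6 (new)  [load 325/550]
  425 → van 7 (new)  [load 425/550]
  525 → van 8 (new)  [load 525/550]
  300 → van 9 (new)  [load 300/550]
  125 → van 7  [load 550/550]
  300 → van 10 (new)  [load 300/550]
10 vans opened.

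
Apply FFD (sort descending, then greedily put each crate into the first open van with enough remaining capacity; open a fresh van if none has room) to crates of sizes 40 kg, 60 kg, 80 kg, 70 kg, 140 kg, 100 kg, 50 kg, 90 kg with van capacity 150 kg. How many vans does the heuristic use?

5

Sorted descending: 140, 100, 90, 80, 70, 60, 50, 40.
  140 → van 1 (new)  [load 140/150]
  100 → van 2 (new)  [load 100/150]
  90 → van 3 (new)  [load 90/150]
  80 → van 4 (new)  [load 80/150]
  70 → van 4  [load 150/150]
  60 → van 3  [load 150/150]
  50 → van 2  [load 150/150]
  40 → van 5 (new)  [load 40/150]
5 vans opened.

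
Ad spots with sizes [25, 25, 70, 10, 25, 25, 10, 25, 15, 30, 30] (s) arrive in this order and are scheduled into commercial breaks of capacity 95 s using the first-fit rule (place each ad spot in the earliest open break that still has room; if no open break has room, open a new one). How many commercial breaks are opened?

  25 → break 1 (new)  [load 25/95]
  25 → break 1  [load 50/95]
  70 → break 2 (new)  [load 70/95]
  10 → break 1  [load 60/95]
  25 → break 1  [load 85/95]
  25 → break 2  [load 95/95]
  10 → break 1  [load 95/95]
  25 → break 3 (new)  [load 25/95]
  15 → break 3  [load 40/95]
  30 → break 3  [load 70/95]
  30 → break 4 (new)  [load 30/95]
4 commercial breaks opened.

4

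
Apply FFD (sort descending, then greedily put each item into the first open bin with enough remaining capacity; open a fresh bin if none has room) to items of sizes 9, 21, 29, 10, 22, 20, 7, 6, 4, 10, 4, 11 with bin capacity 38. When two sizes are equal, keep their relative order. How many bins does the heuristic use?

5

Sorted descending: 29, 22, 21, 20, 11, 10, 10, 9, 7, 6, 4, 4.
  29 → bin 1 (new)  [load 29/38]
  22 → bin 2 (new)  [load 22/38]
  21 → bin 3 (new)  [load 21/38]
  20 → bin 4 (new)  [load 20/38]
  11 → bin 2  [load 33/38]
  10 → bin 3  [load 31/38]
  10 → bin 4  [load 30/38]
  9 → bin 1  [load 38/38]
  7 → bin 3  [load 38/38]
  6 → bin 4  [load 36/38]
  4 → bin 2  [load 37/38]
  4 → bin 5 (new)  [load 4/38]
5 bins opened.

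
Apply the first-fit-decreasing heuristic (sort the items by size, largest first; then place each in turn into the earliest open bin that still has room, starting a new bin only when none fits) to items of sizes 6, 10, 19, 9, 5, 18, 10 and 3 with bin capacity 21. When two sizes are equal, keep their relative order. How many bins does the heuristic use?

Sorted descending: 19, 18, 10, 10, 9, 6, 5, 3.
  19 → bin 1 (new)  [load 19/21]
  18 → bin 2 (new)  [load 18/21]
  10 → bin 3 (new)  [load 10/21]
  10 → bin 3  [load 20/21]
  9 → bin 4 (new)  [load 9/21]
  6 → bin 4  [load 15/21]
  5 → bin 4  [load 20/21]
  3 → bin 2  [load 21/21]
4 bins opened.

4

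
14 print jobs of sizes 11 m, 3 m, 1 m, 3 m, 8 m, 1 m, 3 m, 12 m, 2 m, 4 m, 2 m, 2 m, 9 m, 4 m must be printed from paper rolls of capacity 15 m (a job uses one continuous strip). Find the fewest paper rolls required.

Total = 12 + 11 + 9 + 8 + 4 + 4 + 3 + 3 + 3 + 2 + 2 + 2 + 1 + 1 = 65 m.
Lower bound: ⌈65/15⌉ = 5 paper rolls.
A packing using 5 paper rolls:
  roll 1: 12 + 3 = 15
  roll 2: 11 + 4 = 15
  roll 3: 9 + 4 + 2 = 15
  roll 4: 8 + 3 + 3 + 1 = 15
  roll 5: 2 + 2 + 1 = 5
This matches the lower bound, so 5 is optimal.

5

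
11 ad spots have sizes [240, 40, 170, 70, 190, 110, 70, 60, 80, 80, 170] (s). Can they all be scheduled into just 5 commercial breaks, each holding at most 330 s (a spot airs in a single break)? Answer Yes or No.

A valid assignment using 4 commercial breaks:
  break 1: 240 + 80 = 320
  break 2: 190 + 80 + 60 = 330
  break 3: 170 + 110 + 40 = 320
  break 4: 170 + 70 + 70 = 310
That uses only 4 ≤ 5, so 5 commercial breaks are enough.

Yes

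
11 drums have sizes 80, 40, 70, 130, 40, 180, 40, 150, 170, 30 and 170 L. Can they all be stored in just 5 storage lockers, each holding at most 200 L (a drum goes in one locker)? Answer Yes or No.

Total = 1100 L; ⌈1100/200⌉ = 6.
At least 6 storage lockers are required, but only 5 are allowed.

No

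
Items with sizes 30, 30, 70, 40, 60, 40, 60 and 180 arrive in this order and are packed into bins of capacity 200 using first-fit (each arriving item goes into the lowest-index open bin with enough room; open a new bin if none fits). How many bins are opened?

  30 → bin 1 (new)  [load 30/200]
  30 → bin 1  [load 60/200]
  70 → bin 1  [load 130/200]
  40 → bin 1  [load 170/200]
  60 → bin 2 (new)  [load 60/200]
  40 → bin 2  [load 100/200]
  60 → bin 2  [load 160/200]
  180 → bin 3 (new)  [load 180/200]
3 bins opened.

3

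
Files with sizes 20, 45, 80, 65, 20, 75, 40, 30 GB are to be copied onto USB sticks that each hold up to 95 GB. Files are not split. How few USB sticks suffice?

Total = 80 + 75 + 65 + 45 + 40 + 30 + 20 + 20 = 375 GB.
Lower bound: ⌈375/95⌉ = 4 USB sticks.
A packing using 5 USB sticks:
  USB stick 1: 80 = 80
  USB stick 2: 75 + 20 = 95
  USB stick 3: 65 + 30 = 95
  USB stick 4: 45 + 40 = 85
  USB stick 5: 20 = 20
No arrangement into 4 USB sticks stays within capacity, so 5 is optimal.

5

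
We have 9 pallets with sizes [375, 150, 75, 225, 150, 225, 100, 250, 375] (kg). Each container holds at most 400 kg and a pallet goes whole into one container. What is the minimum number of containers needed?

5

Total = 375 + 375 + 250 + 225 + 225 + 150 + 150 + 100 + 75 = 1925 kg.
Lower bound: ⌈1925/400⌉ = 5 containers.
A packing using 5 containers:
  container 1: 375 = 375
  container 2: 375 = 375
  container 3: 250 + 150 = 400
  container 4: 225 + 150 = 375
  container 5: 225 + 100 + 75 = 400
This matches the lower bound, so 5 is optimal.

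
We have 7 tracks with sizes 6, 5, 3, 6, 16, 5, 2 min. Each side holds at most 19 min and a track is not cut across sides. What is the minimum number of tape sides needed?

3

Total = 16 + 6 + 6 + 5 + 5 + 3 + 2 = 43 min.
Lower bound: ⌈43/19⌉ = 3 tape sides.
A packing using 3 tape sides:
  side 1: 16 + 3 = 19
  side 2: 6 + 6 + 5 + 2 = 19
  side 3: 5 = 5
This matches the lower bound, so 3 is optimal.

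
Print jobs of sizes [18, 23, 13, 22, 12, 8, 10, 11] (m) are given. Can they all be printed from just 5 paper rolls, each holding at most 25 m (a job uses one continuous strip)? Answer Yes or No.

Total = 117 m; ⌈117/25⌉ = 5.
The bound of 5 does not rule out 5, but exhaustive search shows no assignment into 5 paper rolls of capacity 25 m exists — the minimum is 6.

No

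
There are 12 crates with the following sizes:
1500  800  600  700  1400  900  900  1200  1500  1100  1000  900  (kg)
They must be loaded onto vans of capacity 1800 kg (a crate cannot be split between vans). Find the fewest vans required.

8

Total = 1500 + 1500 + 1400 + 1200 + 1100 + 1000 + 900 + 900 + 900 + 800 + 700 + 600 = 12500 kg.
Lower bound: ⌈12500/1800⌉ = 7 vans.
A packing using 8 vans:
  van 1: 1500 = 1500
  van 2: 1500 = 1500
  van 3: 1400 = 1400
  van 4: 1200 + 600 = 1800
  van 5: 1100 + 700 = 1800
  van 6: 1000 + 800 = 1800
  van 7: 900 + 900 = 1800
  van 8: 900 = 900
No arrangement into 7 vans stays within capacity, so 8 is optimal.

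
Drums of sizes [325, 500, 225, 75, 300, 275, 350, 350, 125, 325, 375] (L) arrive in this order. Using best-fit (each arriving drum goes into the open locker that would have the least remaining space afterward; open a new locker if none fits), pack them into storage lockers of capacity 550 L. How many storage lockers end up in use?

  325 → locker 1 (new)  [load 325/550]
  500 → locker 2 (new)  [load 500/550]
  225 → locker 1  [load 550/550]
  75 → locker 3 (new)  [load 75/550]
  300 → locker 3  [load 375/550]
  275 → locker 4 (new)  [load 275/550]
  350 → locker 5 (new)  [load 350/550]
  350 → locker 6 (new)  [load 350/550]
  125 → locker 3  [load 500/550]
  325 → locker 7 (new)  [load 325/550]
  375 → locker 8 (new)  [load 375/550]
8 storage lockers opened.

8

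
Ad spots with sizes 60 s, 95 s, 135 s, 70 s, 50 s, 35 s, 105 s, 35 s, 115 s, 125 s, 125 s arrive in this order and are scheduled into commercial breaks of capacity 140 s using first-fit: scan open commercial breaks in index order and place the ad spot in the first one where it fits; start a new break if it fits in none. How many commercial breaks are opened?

  60 → break 1 (new)  [load 60/140]
  95 → break 2 (new)  [load 95/140]
  135 → break 3 (new)  [load 135/140]
  70 → break 1  [load 130/140]
  50 → break 4 (new)  [load 50/140]
  35 → break 2  [load 130/140]
  105 → break 5 (new)  [load 105/140]
  35 → break 4  [load 85/140]
  115 → break 6 (new)  [load 115/140]
  125 → break 7 (new)  [load 125/140]
  125 → break 8 (new)  [load 125/140]
8 commercial breaks opened.

8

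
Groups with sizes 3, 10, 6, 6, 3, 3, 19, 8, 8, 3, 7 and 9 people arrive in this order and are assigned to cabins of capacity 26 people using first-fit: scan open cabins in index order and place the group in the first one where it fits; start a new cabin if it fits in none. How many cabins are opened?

  3 → cabin 1 (new)  [load 3/26]
  10 → cabin 1  [load 13/26]
  6 → cabin 1  [load 19/26]
  6 → cabin 1  [load 25/26]
  3 → cabin 2 (new)  [load 3/26]
  3 → cabin 2  [load 6/26]
  19 → cabin 2  [load 25/26]
  8 → cabin 3 (new)  [load 8/26]
  8 → cabin 3  [load 16/26]
  3 → cabin 3  [load 19/26]
  7 → cabin 3  [load 26/26]
  9 → cabin 4 (new)  [load 9/26]
4 cabins opened.

4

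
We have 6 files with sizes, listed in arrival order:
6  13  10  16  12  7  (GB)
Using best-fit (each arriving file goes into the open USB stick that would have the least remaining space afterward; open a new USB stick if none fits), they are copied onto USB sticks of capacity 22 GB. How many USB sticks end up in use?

  6 → USB stick 1 (new)  [load 6/22]
  13 → USB stick 1  [load 19/22]
  10 → USB stick 2 (new)  [load 10/22]
  16 → USB stick 3 (new)  [load 16/22]
  12 → USB stick 2  [load 22/22]
  7 → USB stick 4 (new)  [load 7/22]
4 USB sticks opened.

4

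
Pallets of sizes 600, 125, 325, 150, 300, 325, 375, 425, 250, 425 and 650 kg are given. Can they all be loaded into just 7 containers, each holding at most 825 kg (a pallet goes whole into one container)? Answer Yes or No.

Yes

A valid assignment using 6 containers:
  container 1: 650 + 150 = 800
  container 2: 600 + 125 = 725
  container 3: 425 + 375 = 800
  container 4: 425 + 325 = 750
  container 5: 325 + 300 = 625
  container 6: 250 = 250
That uses only 6 ≤ 7, so 7 containers are enough.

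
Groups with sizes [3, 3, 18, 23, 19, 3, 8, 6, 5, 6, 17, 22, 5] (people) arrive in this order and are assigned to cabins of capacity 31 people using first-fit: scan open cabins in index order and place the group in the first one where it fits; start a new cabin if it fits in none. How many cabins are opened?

5

  3 → cabin 1 (new)  [load 3/31]
  3 → cabin 1  [load 6/31]
  18 → cabin 1  [load 24/31]
  23 → cabin 2 (new)  [load 23/31]
  19 → cabin 3 (new)  [load 19/31]
  3 → cabin 1  [load 27/31]
  8 → cabin 2  [load 31/31]
  6 → cabin 3  [load 25/31]
  5 → cabin 3  [load 30/31]
  6 → cabin 4 (new)  [load 6/31]
  17 → cabin 4  [load 23/31]
  22 → cabin 5 (new)  [load 22/31]
  5 → cabin 4  [load 28/31]
5 cabins opened.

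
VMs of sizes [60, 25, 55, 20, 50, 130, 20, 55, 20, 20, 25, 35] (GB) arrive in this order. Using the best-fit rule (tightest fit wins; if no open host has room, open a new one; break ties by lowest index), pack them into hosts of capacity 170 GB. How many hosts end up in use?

4

  60 → host 1 (new)  [load 60/170]
  25 → host 1  [load 85/170]
  55 → host 1  [load 140/170]
  20 → host 1  [load 160/170]
  50 → host 2 (new)  [load 50/170]
  130 → host 3 (new)  [load 130/170]
  20 → host 3  [load 150/170]
  55 → host 2  [load 105/170]
  20 → host 3  [load 170/170]
  20 → host 2  [load 125/170]
  25 → host 2  [load 150/170]
  35 → host 4 (new)  [load 35/170]
4 hosts opened.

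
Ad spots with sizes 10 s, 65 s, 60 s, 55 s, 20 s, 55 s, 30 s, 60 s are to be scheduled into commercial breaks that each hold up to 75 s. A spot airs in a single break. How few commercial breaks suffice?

6

Total = 65 + 60 + 60 + 55 + 55 + 30 + 20 + 10 = 355 s.
Lower bound: ⌈355/75⌉ = 5 commercial breaks.
A packing using 6 commercial breaks:
  break 1: 65 + 10 = 75
  break 2: 60 = 60
  break 3: 60 = 60
  break 4: 55 + 20 = 75
  break 5: 55 = 55
  break 6: 30 = 30
No arrangement into 5 commercial breaks stays within capacity, so 6 is optimal.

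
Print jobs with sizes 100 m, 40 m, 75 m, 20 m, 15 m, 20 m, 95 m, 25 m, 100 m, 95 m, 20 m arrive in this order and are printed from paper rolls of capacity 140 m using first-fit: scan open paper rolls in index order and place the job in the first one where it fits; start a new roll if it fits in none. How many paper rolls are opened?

  100 → roll 1 (new)  [load 100/140]
  40 → roll 1  [load 140/140]
  75 → roll 2 (new)  [load 75/140]
  20 → roll 2  [load 95/140]
  15 → roll 2  [load 110/140]
  20 → roll 2  [load 130/140]
  95 → roll 3 (new)  [load 95/140]
  25 → roll 3  [load 120/140]
  100 → roll 4 (new)  [load 100/140]
  95 → roll 5 (new)  [load 95/140]
  20 → roll 3  [load 140/140]
5 paper rolls opened.

5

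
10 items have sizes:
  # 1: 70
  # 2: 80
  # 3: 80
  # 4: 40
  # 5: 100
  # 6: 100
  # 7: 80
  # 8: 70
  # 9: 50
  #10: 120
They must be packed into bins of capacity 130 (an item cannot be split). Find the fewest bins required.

Total = 120 + 100 + 100 + 80 + 80 + 80 + 70 + 70 + 50 + 40 = 790.
Lower bound: ⌈790/130⌉ = 7 bins.
Also, 8 items each exceed 65, and no two of those can share a bin, so at least 8 bins are needed.
A packing using 8 bins:
  bin 1: 120 = 120
  bin 2: 100 = 100
  bin 3: 100 = 100
  bin 4: 80 + 50 = 130
  bin 5: 80 + 40 = 120
  bin 6: 80 = 80
  bin 7: 70 = 70
  bin 8: 70 = 70
This matches the lower bound, so 8 is optimal.

8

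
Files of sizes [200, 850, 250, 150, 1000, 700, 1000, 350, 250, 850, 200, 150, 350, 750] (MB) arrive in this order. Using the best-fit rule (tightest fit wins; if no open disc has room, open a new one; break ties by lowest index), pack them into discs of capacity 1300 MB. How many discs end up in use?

6

  200 → disc 1 (new)  [load 200/1300]
  850 → disc 1  [load 1050/1300]
  250 → disc 1  [load 1300/1300]
  150 → disc 2 (new)  [load 150/1300]
  1000 → disc 2  [load 1150/1300]
  700 → disc 3 (new)  [load 700/1300]
  1000 → disc 4 (new)  [load 1000/1300]
  350 → disc 3  [load 1050/1300]
  250 → disc 3  [load 1300/1300]
  850 → disc 5 (new)  [load 850/1300]
  200 → disc 4  [load 1200/1300]
  150 → disc 2  [load 1300/1300]
  350 → disc 5  [load 1200/1300]
  750 → disc 6 (new)  [load 750/1300]
6 discs opened.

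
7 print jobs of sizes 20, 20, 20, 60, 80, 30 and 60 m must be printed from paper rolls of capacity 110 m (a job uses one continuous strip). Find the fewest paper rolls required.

3

Total = 80 + 60 + 60 + 30 + 20 + 20 + 20 = 290 m.
Lower bound: ⌈290/110⌉ = 3 paper rolls.
A packing using 3 paper rolls:
  roll 1: 80 + 30 = 110
  roll 2: 60 + 20 + 20 = 100
  roll 3: 60 + 20 = 80
This matches the lower bound, so 3 is optimal.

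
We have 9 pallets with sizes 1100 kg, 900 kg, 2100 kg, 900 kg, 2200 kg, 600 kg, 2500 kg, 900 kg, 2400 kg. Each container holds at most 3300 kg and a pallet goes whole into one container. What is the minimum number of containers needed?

Total = 2500 + 2400 + 2200 + 2100 + 1100 + 900 + 900 + 900 + 600 = 13600 kg.
Lower bound: ⌈13600/3300⌉ = 5 containers.
A packing using 5 containers:
  container 1: 2500 + 600 = 3100
  container 2: 2400 + 900 = 3300
  container 3: 2200 + 1100 = 3300
  container 4: 2100 + 900 = 3000
  container 5: 900 = 900
This matches the lower bound, so 5 is optimal.

5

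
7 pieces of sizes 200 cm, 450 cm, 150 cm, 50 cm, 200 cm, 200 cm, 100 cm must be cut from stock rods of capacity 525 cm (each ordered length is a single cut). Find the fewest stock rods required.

3

Total = 450 + 200 + 200 + 200 + 150 + 100 + 50 = 1350 cm.
Lower bound: ⌈1350/525⌉ = 3 stock rods.
A packing using 3 stock rods:
  stock rod 1: 450 + 50 = 500
  stock rod 2: 200 + 200 + 100 = 500
  stock rod 3: 200 + 150 = 350
This matches the lower bound, so 3 is optimal.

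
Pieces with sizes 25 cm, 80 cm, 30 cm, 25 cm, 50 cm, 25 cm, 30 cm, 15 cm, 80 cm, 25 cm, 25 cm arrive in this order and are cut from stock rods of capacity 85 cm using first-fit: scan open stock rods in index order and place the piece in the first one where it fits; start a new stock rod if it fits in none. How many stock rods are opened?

  25 → stock rod 1 (new)  [load 25/85]
  80 → stock rod 2 (new)  [load 80/85]
  30 → stock rod 1  [load 55/85]
  25 → stock rod 1  [load 80/85]
  50 → stock rod 3 (new)  [load 50/85]
  25 → stock rod 3  [load 75/85]
  30 → stock rod 4 (new)  [load 30/85]
  15 → stock rod 4  [load 45/85]
  80 → stock rod 5 (new)  [load 80/85]
  25 → stock rod 4  [load 70/85]
  25 → stock rod 6 (new)  [load 25/85]
6 stock rods opened.

6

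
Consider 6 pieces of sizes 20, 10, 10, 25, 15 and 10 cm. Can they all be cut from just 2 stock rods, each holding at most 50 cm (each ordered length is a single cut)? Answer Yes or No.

Yes

A valid assignment using 2 stock rods:
  stock rod 1: 25 + 20 = 45
  stock rod 2: 15 + 10 + 10 + 10 = 45
Every load is within 50 cm, so 2 stock rods suffice.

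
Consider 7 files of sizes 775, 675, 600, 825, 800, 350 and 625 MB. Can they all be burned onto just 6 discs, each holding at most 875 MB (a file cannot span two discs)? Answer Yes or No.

No

Total = 4650 MB; ⌈4650/875⌉ = 6.
The bound of 6 does not rule out 6, but exhaustive search shows no assignment into 6 discs of capacity 875 MB exists — the minimum is 7.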